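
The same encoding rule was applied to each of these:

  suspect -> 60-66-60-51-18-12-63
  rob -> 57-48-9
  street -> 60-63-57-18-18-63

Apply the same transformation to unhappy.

Each letter becomes 3×(its alphabet position, a=1..z=26) + 3.
On unhappy: u=21→66, n=14→45, h=8→27, a=1→6, p=16→51, p=16→51, y=25→78.

66-45-27-6-51-51-78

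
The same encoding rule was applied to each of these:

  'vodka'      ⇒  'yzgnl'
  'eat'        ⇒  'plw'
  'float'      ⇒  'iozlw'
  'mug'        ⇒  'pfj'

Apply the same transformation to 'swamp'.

The shift depends on letter class: consonant v→y is +3, but vowel o→z is +11. The rule splits by letter class: vowels +11, consonants +3.
For swamp: s(cons)+3=v, w(cons)+3=z, a(vowel)+11=l, m(cons)+3=p, p(cons)+3=s.

vzlps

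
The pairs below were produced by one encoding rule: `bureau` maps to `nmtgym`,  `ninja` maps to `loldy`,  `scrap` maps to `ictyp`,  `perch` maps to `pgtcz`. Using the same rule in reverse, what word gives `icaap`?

b(1)→n(13) and u(20)→m(12) fit y≡15x+24 (mod 26); the inverse of 15 mod 26 is 7. This is an affine cipher: with a=0,…,z=25, each position x becomes (15x+24) mod 26.
Reversing it on icaap: i(8)→7·(8−24)≡18=s; c(2)→7·(2−24)≡2=c; a(0)→7·(0−24)≡14=o; a(0)→7·(0−24)≡14=o; p(15)→7·(15−24)≡15=p (all mod 26).

scoop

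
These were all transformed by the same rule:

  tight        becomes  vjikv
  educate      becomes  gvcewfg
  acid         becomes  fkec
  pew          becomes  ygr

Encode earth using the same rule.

The output letters match the input read backwards, each shifted +2: tight reversed is thgit. Two steps: reverse the string, then apply a Caesar shift of +2.
On earth: reverse → htrae; then shift: h+2=j, t+2=v, r+2=t, a+2=c, e+2=g.

jvtcg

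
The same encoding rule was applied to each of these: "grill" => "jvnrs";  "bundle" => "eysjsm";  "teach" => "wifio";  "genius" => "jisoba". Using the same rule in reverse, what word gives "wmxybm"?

tissue

In grill: g→j is +3, r→v is +4, i→n is +5, l→r is +6 — the shift increases by 1 each position. Each letter shifts forward by (position + 3), i.e. 3, 4, 5, … — the shift grows by one for each successive letter.
Reversing it on wmxybm: w−3=t, m−4=i, x−5=s, y−6=s, b−7=u, m−8=e.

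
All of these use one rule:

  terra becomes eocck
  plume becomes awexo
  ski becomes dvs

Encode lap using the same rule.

wka

The rule splits by letter class: vowels +10, consonants +11.
On lap: l(cons)+11=w, a(vowel)+10=k, p(cons)+11=a.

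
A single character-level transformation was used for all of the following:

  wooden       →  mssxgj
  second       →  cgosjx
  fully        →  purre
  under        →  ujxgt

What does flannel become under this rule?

w(22)→m(12) and o(14)→s(18) fit y≡9x+22 (mod 26); the inverse of 9 mod 26 is 3. This is an affine cipher: with a=0,…,z=25, each position x becomes (9x+22) mod 26.
On flannel: f(5)→9·5+22≡15=p; l(11)→9·11+22≡17=r; a(0)→9·0+22≡22=w; n(13)→9·13+22≡9=j; n(13)→9·13+22≡9=j; e(4)→9·4+22≡6=g; l(11)→9·11+22≡17=r (all mod 26).

prwjjgr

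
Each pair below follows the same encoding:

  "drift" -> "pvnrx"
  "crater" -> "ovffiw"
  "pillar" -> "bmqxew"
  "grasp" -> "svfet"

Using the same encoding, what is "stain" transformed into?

exfur

Shifts by position in drift: pos 0: d→p (+12), pos 1: r→v (+4), pos 2: i→n (+5), pos 3: f→r (+12), pos 4: t→x (+4) — repeating every 3. A repeating key of period 3 is used — shifts +12, +4, +5 over and over.
For stain: s+12=e, t+4=x, a+5=f, i+12=u, n+4=r.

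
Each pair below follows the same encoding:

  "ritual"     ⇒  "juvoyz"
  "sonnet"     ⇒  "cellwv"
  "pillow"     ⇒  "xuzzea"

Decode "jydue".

radio

r(17)→j(9) and i(8)→u(20) fit y≡19x+24 (mod 26); the inverse of 19 mod 26 is 11. This is an affine cipher: with a=0,…,z=25, each position x becomes (19x+24) mod 26.
Decoding jydue: j(9)→11·(9−24)≡17=r; y(24)→11·(24−24)≡0=a; d(3)→11·(3−24)≡3=d; u(20)→11·(20−24)≡8=i; e(4)→11·(4−24)≡14=o (all mod 26).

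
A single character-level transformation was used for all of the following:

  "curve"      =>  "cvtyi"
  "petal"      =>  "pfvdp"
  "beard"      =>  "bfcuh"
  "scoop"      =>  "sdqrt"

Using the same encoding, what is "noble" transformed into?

npdoi

In curve: c→c is +0, u→v is +1, r→t is +2, v→y is +3 — the shift increases by 1 each position. The shift increases by 1 at each position, starting from +0: 0, 1, 2, ….
Applying it to noble: n+0=n, o+1=p, b+2=d, l+3=o, e+4=i.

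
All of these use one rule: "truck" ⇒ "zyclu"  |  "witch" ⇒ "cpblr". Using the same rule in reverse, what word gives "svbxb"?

The shift increases by 1 at each position, starting from +6: 6, 7, 8, ….
Decoding svbxb: s−6=m, v−7=o, b−8=t, x−9=o, b−10=r.

motor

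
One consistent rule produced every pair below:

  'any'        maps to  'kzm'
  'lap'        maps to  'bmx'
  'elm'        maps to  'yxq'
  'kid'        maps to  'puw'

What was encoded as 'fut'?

The output letters match the input read backwards, each shifted +12: any reversed is yna. The word is reversed, then every letter is shifted forward by 12.
Decoding fut: shift back: f−12=t, u−12=i, t−12=h → tih; then reverse → hit.

hit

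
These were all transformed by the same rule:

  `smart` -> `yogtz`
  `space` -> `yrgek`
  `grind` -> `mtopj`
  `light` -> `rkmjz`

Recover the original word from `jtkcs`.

Shifts by position in smart: pos 0: s→y (+6), pos 1: m→o (+2), pos 2: a→g (+6), pos 3: r→t (+2) — repeating every 2. It's a Vigenère-style cipher with numeric key [6,2]: position i shifts by key[i mod 2].
Decoding jtkcs: j−6=d, t−2=r, k−6=e, c−2=a, s−6=m.

dream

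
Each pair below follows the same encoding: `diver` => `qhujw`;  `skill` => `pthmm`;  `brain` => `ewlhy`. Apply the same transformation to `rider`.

This is an affine cipher: with a=0,…,z=25, each position x becomes (19x+11) mod 26.
On rider: r(17)→19·17+11≡22=w; i(8)→19·8+11≡7=h; d(3)→19·3+11≡16=q; e(4)→19·4+11≡9=j; r(17)→19·17+11≡22=w (all mod 26).

whqjw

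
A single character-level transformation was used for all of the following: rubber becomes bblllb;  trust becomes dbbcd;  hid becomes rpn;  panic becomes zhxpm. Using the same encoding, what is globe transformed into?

qvvll

The shift depends on letter class: consonant r→b is +10, but vowel u→b is +7. Two shifts are in play — +7 for a/e/i/o/u, +10 for every other letter.
On globe: g(cons)+10=q, l(cons)+10=v, o(vowel)+7=v, b(cons)+10=l, e(vowel)+7=l.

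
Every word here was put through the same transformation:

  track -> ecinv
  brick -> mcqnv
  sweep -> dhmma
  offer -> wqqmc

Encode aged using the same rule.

The shift depends on letter class: consonant t→e is +11, but vowel a→i is +8. The rule splits by letter class: vowels +8, consonants +11.
For aged: a(vowel)+8=i, g(cons)+11=r, e(vowel)+8=m, d(cons)+11=o.

irmo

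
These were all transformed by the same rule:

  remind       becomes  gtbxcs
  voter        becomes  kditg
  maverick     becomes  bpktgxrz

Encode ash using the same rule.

phw

This is a Caesar cipher with shift 15.
For ash: a+15=p, s+15=h, h+15=w.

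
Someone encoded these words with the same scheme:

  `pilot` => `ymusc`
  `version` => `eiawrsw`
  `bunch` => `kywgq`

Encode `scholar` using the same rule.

Shifts by position in pilot: pos 0: p→y (+9), pos 1: i→m (+4), pos 2: l→u (+9), pos 3: o→s (+4) — repeating every 2. The shifts repeat in a cycle of length 2: positions 0,1,… shift by +9, +4, then the pattern repeats.
On scholar: s+9=b, c+4=g, h+9=q, o+4=s, l+9=u, a+4=e, r+9=a.

bgqsuea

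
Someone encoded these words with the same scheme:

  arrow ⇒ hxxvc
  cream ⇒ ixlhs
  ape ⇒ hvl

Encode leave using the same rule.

The rule splits by letter class: vowels +7, consonants +6.
Applying it to leave: l(cons)+6=r, e(vowel)+7=l, a(vowel)+7=h, v(cons)+6=b, e(vowel)+7=l.

rlhbl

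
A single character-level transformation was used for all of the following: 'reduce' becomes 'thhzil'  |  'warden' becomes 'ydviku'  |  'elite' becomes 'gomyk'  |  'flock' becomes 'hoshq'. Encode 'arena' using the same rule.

cuisg

In reduce: r→t is +2, e→h is +3, d→h is +4, u→z is +5 — the shift increases by 1 each position. Letter i (0-indexed) is shifted by i+2, so successive shifts are 2, 3, 4, ….
For arena: a+2=c, r+3=u, e+4=i, n+5=s, a+6=g.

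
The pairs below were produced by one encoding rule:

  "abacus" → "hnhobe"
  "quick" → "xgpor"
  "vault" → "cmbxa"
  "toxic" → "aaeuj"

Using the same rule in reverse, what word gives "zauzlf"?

sonnet

The shifts repeat in a cycle of length 2: positions 0,1,… shift by +7, +12, then the pattern repeats.
Reversing it on zauzlf: z−7=s, a−12=o, u−7=n, z−12=n, l−7=e, f−12=t.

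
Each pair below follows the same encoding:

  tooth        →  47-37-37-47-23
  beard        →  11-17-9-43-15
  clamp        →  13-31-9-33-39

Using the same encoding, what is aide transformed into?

t(#20)→47 and o(#15)→37: differences scale by 2, so n = 2·pos + 7. With a=1..z=26, the number is 2·pos + 7.
For aide: a=1→9, i=9→25, d=4→15, e=5→17.

9-25-15-17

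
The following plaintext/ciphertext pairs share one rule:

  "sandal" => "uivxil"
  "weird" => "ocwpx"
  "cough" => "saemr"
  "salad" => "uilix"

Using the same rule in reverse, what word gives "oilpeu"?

walrus

s(18)→u(20) and a(0)→i(8) fit y≡5x+8 (mod 26); the inverse of 5 mod 26 is 21. Each letter's alphabet position (a=0..z=25) is mapped through 5·x+8 mod 26 — an affine cipher.
Undoing it on oilpeu: o(14)→21·(14−8)≡22=w; i(8)→21·(8−8)≡0=a; l(11)→21·(11−8)≡11=l; p(15)→21·(15−8)≡17=r; e(4)→21·(4−8)≡20=u; u(20)→21·(20−8)≡18=s (all mod 26).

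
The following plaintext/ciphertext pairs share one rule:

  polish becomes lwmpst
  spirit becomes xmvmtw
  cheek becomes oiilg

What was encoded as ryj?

The output letters match the input read backwards, each shifted +4: polish reversed is hsilop. The word is reversed, then every letter is shifted forward by 4.
Undoing it on ryj: shift back: r−4=n, y−4=u, j−4=f → nuf; then reverse → fun.

fun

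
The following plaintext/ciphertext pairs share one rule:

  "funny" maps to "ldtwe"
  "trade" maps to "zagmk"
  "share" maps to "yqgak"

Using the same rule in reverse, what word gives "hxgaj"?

A repeating key of period 2 is used — shifts +6, +9 over and over.
Decoding hxgaj: h−6=b, x−9=o, g−6=a, a−9=r, j−6=d.

board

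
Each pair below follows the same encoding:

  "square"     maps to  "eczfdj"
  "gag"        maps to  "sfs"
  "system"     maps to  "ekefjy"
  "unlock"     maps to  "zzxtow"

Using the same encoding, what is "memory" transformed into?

yjytdk

The shift depends on letter class: consonant s→e is +12, but vowel u→z is +5. Vowels shift forward by 5 and consonants shift forward by 12.
On memory: m(cons)+12=y, e(vowel)+5=j, m(cons)+12=y, o(vowel)+5=t, r(cons)+12=d, y(cons)+12=k.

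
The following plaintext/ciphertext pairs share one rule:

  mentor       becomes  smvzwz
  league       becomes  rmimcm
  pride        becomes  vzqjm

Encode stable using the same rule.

ybihtm

Shifts by position in mentor: pos 0: m→s (+6), pos 1: e→m (+8), pos 2: n→v (+8), pos 3: t→z (+6), pos 4: o→w (+8), pos 5: r→z (+8) — repeating every 3. The shifts repeat in a cycle of length 3: positions 0,1,… shift by +6, +8, +8, then the pattern repeats.
Applying it to stable: s+6=y, t+8=b, a+8=i, b+6=h, l+8=t, e+8=m.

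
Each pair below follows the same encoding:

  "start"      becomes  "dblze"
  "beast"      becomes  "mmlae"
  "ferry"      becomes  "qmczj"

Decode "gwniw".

vocal

Shifts by position in start: pos 0: s→d (+11), pos 1: t→b (+8), pos 2: a→l (+11), pos 3: r→z (+8) — repeating every 2. It's a Vigenère-style cipher with numeric key [11,8]: position i shifts by key[i mod 2].
Reversing it on gwniw: g−11=v, w−8=o, n−11=c, i−8=a, w−11=l.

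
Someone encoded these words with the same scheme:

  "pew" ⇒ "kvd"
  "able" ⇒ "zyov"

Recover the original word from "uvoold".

Each pair mirrors across the alphabet (p↔k, e↔v, w↔d): positions sum to 25. This is the alphabet-reversal cipher (Atbash): a becomes z, b becomes y, etc.
Decoding uvoold: u↔f, v↔e, o↔l, o↔l, l↔o, d↔w.

fellow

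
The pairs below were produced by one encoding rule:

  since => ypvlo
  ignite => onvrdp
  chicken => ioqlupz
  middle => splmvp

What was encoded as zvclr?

touch

In since: s→y is +6, i→p is +7, n→v is +8, c→l is +9 — the shift increases by 1 each position. The shift increases by 1 at each position, starting from +6: 6, 7, 8, ….
Reversing it on zvclr: z−6=t, v−7=o, c−8=u, l−9=c, r−10=h.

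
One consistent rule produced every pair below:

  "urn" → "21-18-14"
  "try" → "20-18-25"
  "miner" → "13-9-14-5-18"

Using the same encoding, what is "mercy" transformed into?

u is letter #21 and maps to 21: an offset of 0. Letters become their 1-indexed alphabet positions: a=1 … z=26.
For mercy: m=13→13, e=5→5, r=18→18, c=3→3, y=25→25.

13-5-18-3-25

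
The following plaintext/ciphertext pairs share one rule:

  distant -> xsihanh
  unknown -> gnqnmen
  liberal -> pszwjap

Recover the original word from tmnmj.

honor

Treating letters as 0–25, the rule is x ↦ 25x + 0 (mod 26).
Undoing it on tmnmj: t(19)→25·(19−0)≡7=h; m(12)→25·(12−0)≡14=o; n(13)→25·(13−0)≡13=n; m(12)→25·(12−0)≡14=o; j(9)→25·(9−0)≡17=r (all mod 26).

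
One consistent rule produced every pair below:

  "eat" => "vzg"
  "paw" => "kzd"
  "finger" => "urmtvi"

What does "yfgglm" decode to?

Each pair mirrors across the alphabet (e↔v, a↔z, t↔g): positions sum to 25. Letters are reflected about the middle of the alphabet (position → 25−position): Atbash.
Reversing it on yfgglm: y↔b, f↔u, g↔t, g↔t, l↔o, m↔n.

button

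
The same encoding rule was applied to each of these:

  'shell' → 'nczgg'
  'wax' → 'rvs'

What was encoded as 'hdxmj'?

micro

This is a Caesar cipher with shift 21.
Reversing it on hdxmj: h−21=m, d−21=i, x−21=c, m−21=r, j−21=o.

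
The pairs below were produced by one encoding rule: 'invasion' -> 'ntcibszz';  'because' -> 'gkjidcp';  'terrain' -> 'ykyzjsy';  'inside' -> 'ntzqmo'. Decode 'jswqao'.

Each letter shifts forward by (position + 5), i.e. 5, 6, 7, … — the shift grows by one for each successive letter.
Reversing it on jswqao: j−5=e, s−6=m, w−7=p, q−8=i, a−9=r, o−10=e.

empire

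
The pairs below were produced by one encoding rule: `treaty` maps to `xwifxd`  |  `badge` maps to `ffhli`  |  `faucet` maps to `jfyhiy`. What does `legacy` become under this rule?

pjkfgd

It's a Vigenère-style cipher with numeric key [4,5]: position i shifts by key[i mod 2].
On legacy: l+4=p, e+5=j, g+4=k, a+5=f, c+4=g, y+5=d.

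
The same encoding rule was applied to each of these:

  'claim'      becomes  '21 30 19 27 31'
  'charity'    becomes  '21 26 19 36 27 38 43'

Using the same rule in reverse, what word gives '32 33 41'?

now

c is letter #3 and maps to 21: an offset of 18. The number is (letter's place in the alphabet, a=1) + 18.
Reversing it on 32 33 41: 32→(32−18)÷1=14=n, 33→(33−18)÷1=15=o, 41→(41−18)÷1=23=w.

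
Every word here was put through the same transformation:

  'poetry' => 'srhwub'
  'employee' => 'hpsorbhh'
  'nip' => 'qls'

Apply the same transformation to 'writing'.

zulwlqj

Each letter is shifted forward by 3 in the alphabet (a Caesar shift of +3).
Applying it to writing: w+3=z, r+3=u, i+3=l, t+3=w, i+3=l, n+3=q, g+3=j.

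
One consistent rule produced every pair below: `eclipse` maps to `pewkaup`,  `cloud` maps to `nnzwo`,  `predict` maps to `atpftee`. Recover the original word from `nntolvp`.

climate

Shifts by position in eclipse: pos 0: e→p (+11), pos 1: c→e (+2), pos 2: l→w (+11), pos 3: i→k (+2) — repeating every 2. It's a Vigenère-style cipher with numeric key [11,2]: position i shifts by key[i mod 2].
Undoing it on nntolvp: n−11=c, n−2=l, t−11=i, o−2=m, l−11=a, v−2=t, p−11=e.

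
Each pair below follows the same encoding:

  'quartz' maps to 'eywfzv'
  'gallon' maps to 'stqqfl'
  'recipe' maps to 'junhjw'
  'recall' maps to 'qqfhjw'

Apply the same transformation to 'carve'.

The output letters match the input read backwards, each shifted +5: quartz reversed is ztrauq. Read the word backwards and shift each letter +5.
On carve: reverse → evrac; then shift: e+5=j, v+5=a, r+5=w, a+5=f, c+5=h.

jawfh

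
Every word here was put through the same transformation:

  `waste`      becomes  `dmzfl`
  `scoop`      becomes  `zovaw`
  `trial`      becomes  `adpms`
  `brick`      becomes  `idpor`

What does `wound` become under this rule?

dabzk

It's a Vigenère-style cipher with numeric key [7,12]: position i shifts by key[i mod 2].
Applying it to wound: w+7=d, o+12=a, u+7=b, n+12=z, d+7=k.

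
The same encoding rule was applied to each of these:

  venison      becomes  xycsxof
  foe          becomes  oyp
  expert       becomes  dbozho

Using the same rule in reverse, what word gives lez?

pub

The output letters match the input read backwards, each shifted +10: venison reversed is nosinev. Two steps: reverse the string, then apply a Caesar shift of +10.
Decoding lez: shift back: l−10=b, e−10=u, z−10=p → bup; then reverse → pub.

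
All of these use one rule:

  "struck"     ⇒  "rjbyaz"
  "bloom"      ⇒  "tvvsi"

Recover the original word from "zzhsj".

Two steps: reverse the string, then apply a Caesar shift of +7.
Decoding zzhsj: shift back: z−7=s, z−7=s, h−7=a, s−7=l, j−7=c → ssalc; then reverse → class.

class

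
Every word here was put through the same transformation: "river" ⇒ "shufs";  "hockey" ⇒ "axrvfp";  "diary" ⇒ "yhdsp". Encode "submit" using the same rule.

znkjhg

r(17)→s(18) and i(8)→h(7) fit y≡7x+3 (mod 26); the inverse of 7 mod 26 is 15. Each letter's alphabet position (a=0..z=25) is mapped through 7·x+3 mod 26 — an affine cipher.
For submit: s(18)→7·18+3≡25=z; u(20)→7·20+3≡13=n; b(1)→7·1+3≡10=k; m(12)→7·12+3≡9=j; i(8)→7·8+3≡7=h; t(19)→7·19+3≡6=g (all mod 26).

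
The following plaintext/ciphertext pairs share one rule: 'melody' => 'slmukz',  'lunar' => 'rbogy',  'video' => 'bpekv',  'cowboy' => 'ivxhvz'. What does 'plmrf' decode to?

jelly

Shifts by position in melody: pos 0: m→s (+6), pos 1: e→l (+7), pos 2: l→m (+1), pos 3: o→u (+6), pos 4: d→k (+7), pos 5: y→z (+1) — repeating every 3. It's a Vigenère-style cipher with numeric key [6,7,1]: position i shifts by key[i mod 3].
Reversing it on plmrf: p−6=j, l−7=e, m−1=l, r−6=l, f−7=y.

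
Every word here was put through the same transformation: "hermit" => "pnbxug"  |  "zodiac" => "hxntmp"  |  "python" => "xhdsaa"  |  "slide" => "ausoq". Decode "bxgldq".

toward

In hermit: h→p is +8, e→n is +9, r→b is +10, m→x is +11 — the shift increases by 1 each position. Letter i (0-indexed) is shifted by i+8, so successive shifts are 8, 9, 10, ….
Undoing it on bxgldq: b−8=t, x−9=o, g−10=w, l−11=a, d−12=r, q−13=d.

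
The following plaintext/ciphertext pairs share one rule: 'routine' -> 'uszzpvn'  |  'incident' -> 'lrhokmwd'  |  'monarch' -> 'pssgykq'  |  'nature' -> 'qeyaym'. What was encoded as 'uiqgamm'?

related

In routine: r→u is +3, o→s is +4, u→z is +5, t→z is +6 — the shift increases by 1 each position. Letter i (0-indexed) is shifted by i+3, so successive shifts are 3, 4, 5, ….
Reversing it on uiqgamm: u−3=r, i−4=e, q−5=l, g−6=a, a−7=t, m−8=e, m−9=d.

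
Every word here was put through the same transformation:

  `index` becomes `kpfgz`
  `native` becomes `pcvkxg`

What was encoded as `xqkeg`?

voice

Compare letters: i→k is +2, n→p is +2, d→f is +2 — a constant shift. Each letter is shifted forward by 2 in the alphabet (a Caesar shift of +2).
Reversing it on xqkeg: x−2=v, q−2=o, k−2=i, e−2=c, g−2=e.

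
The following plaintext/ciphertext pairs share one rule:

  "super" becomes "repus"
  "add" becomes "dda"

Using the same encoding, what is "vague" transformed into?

The output letters match the input read backwards: super reversed is repus. The word is simply reversed.
On vague: reverse → eugav.

eugav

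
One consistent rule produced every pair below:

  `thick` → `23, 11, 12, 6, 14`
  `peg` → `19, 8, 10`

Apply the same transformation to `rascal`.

t is letter #20 and maps to 23: an offset of 3. Letters become their 1-based position plus 3 (so a→4, b→5, …).
For rascal: r=18→21, a=1→4, s=19→22, c=3→6, a=1→4, l=12→15.

21, 4, 22, 6, 4, 15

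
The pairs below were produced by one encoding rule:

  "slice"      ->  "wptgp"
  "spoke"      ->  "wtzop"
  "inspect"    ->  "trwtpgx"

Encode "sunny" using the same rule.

The shift depends on letter class: consonant s→w is +4, but vowel i→t is +11. Two shifts are in play — +11 for a/e/i/o/u, +4 for every other letter.
On sunny: s(cons)+4=w, u(vowel)+11=f, n(cons)+4=r, n(cons)+4=r, y(cons)+4=c.

wfrrc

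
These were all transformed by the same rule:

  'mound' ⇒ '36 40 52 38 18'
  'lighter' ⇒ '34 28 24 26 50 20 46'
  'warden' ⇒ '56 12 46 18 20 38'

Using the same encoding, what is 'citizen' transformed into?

16 28 50 28 62 20 38

m(#13)→36 and o(#15)→40: differences scale by 2, so n = 2·pos + 10. With a=1..z=26, the number is 2·pos + 10.
Applying it to citizen: c=3→16, i=9→28, t=20→50, i=9→28, z=26→62, e=5→20, n=14→38.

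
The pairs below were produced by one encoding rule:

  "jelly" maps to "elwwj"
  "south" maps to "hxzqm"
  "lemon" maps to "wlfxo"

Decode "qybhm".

j(9)→e(4) and e(4)→l(11) fit y≡9x+1 (mod 26); the inverse of 9 mod 26 is 3. Treating letters as 0–25, the rule is x ↦ 9x + 1 (mod 26).
Undoing it on qybhm: q(16)→3·(16−1)≡19=t; y(24)→3·(24−1)≡17=r; b(1)→3·(1−1)≡0=a; h(7)→3·(7−1)≡18=s; m(12)→3·(12−1)≡7=h (all mod 26).

trash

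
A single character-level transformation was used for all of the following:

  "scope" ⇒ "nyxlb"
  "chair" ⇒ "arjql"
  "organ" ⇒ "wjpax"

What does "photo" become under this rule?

The output letters match the input read backwards, each shifted +9: scope reversed is epocs. Two steps: reverse the string, then apply a Caesar shift of +9.
Applying it to photo: reverse → otohp; then shift: o+9=x, t+9=c, o+9=x, h+9=q, p+9=y.

xcxqy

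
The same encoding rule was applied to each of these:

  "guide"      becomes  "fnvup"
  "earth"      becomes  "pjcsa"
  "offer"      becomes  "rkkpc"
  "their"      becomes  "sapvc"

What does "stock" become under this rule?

xsrzl

Each letter's alphabet position (a=0..z=25) is mapped through 21·x+9 mod 26 — an affine cipher.
Applying it to stock: s(18)→21·18+9≡23=x; t(19)→21·19+9≡18=s; o(14)→21·14+9≡17=r; c(2)→21·2+9≡25=z; k(10)→21·10+9≡11=l (all mod 26).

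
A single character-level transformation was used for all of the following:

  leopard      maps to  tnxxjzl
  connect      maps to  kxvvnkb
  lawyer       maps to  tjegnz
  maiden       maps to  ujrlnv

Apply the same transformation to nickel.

The shift depends on letter class: consonant l→t is +8, but vowel e→n is +9. Two shifts are in play — +9 for a/e/i/o/u, +8 for every other letter.
For nickel: n(cons)+8=v, i(vowel)+9=r, c(cons)+8=k, k(cons)+8=s, e(vowel)+9=n, l(cons)+8=t.

vrksnt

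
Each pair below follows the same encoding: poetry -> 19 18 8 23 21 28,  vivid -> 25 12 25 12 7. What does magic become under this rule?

16 4 10 12 6

p is letter #16 and maps to 19: an offset of 3. Letters become their 1-based position plus 3 (so a→4, b→5, …).
For magic: m=13→16, a=1→4, g=7→10, i=9→12, c=3→6.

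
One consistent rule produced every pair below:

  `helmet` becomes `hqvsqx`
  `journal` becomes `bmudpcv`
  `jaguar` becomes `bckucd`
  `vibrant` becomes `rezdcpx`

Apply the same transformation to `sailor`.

acevmd

h(7)→h(7) and e(4)→q(16) fit y≡23x+2 (mod 26); the inverse of 23 mod 26 is 17. This is an affine cipher: with a=0,…,z=25, each position x becomes (23x+2) mod 26.
On sailor: s(18)→23·18+2≡0=a; a(0)→23·0+2≡2=c; i(8)→23·8+2≡4=e; l(11)→23·11+2≡21=v; o(14)→23·14+2≡12=m; r(17)→23·17+2≡3=d (all mod 26).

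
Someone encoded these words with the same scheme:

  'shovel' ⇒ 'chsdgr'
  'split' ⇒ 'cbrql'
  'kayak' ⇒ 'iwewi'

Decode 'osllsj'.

cotton

s(18)→c(2) and h(7)→h(7) fit y≡9x+22 (mod 26); the inverse of 9 mod 26 is 3. This is an affine cipher: with a=0,…,z=25, each position x becomes (9x+22) mod 26.
Reversing it on osllsj: o(14)→3·(14−22)≡2=c; s(18)→3·(18−22)≡14=o; l(11)→3·(11−22)≡19=t; l(11)→3·(11−22)≡19=t; s(18)→3·(18−22)≡14=o; j(9)→3·(9−22)≡13=n (all mod 26).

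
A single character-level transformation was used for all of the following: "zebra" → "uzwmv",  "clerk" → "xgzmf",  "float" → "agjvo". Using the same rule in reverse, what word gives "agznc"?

flesh

Compare letters: z→u is +21, e→z is +21, b→w is +21 — a constant shift. Each letter is shifted forward by 21 in the alphabet (a Caesar shift of +21).
Reversing it on agznc: a−21=f, g−21=l, z−21=e, n−21=s, c−21=h.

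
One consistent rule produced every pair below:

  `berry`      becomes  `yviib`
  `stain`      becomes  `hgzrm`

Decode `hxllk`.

scoop

Each pair mirrors across the alphabet (b↔y, e↔v, r↔i): positions sum to 25. This is the alphabet-reversal cipher (Atbash): a becomes z, b becomes y, etc.
Undoing it on hxllk: h↔s, x↔c, l↔o, l↔o, k↔p.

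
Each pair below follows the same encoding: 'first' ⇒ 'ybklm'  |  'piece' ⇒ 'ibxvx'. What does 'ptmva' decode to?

Every letter moves 19 places later in the alphabet, wrapping around z→a.
Undoing it on ptmva: p−19=w, t−19=a, m−19=t, v−19=c, a−19=h.

watch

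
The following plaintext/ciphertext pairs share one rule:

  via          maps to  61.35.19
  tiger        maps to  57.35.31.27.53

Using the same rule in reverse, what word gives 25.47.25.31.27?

v(#22)→61 and i(#9)→35: differences scale by 2, so n = 2·pos + 17. Each letter becomes 2×(its alphabet position, a=1..z=26) + 17.
Undoing it on 25.47.25.31.27: 25→(25−17)÷2=4=d, 47→(47−17)÷2=15=o, 25→(25−17)÷2=4=d, 31→(31−17)÷2=7=g, 27→(27−17)÷2=5=e.

dodge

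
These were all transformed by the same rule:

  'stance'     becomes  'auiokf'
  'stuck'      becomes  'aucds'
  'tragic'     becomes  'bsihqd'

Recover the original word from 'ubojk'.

magic

A repeating key of period 2 is used — shifts +8, +1 over and over.
Undoing it on ubojk: u−8=m, b−1=a, o−8=g, j−1=i, k−8=c.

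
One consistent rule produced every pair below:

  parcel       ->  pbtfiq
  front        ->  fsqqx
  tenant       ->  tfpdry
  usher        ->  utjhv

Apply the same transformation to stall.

sucop

In parcel: p→p is +0, a→b is +1, r→t is +2, c→f is +3 — the shift increases by 1 each position. The shift increases by 1 at each position, starting from +0: 0, 1, 2, ….
For stall: s+0=s, t+1=u, a+2=c, l+3=o, l+4=p.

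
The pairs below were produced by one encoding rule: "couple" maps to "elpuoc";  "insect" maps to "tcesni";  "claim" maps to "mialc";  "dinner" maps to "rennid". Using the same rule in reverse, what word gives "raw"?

war

It's just the letters in reverse order.
Reversing it on raw: then reverse → war.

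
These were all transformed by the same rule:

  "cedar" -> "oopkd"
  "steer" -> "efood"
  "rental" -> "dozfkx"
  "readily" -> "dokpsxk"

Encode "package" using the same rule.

The shift depends on letter class: consonant c→o is +12, but vowel e→o is +10. The rule splits by letter class: vowels +10, consonants +12.
For package: p(cons)+12=b, a(vowel)+10=k, c(cons)+12=o, k(cons)+12=w, a(vowel)+10=k, g(cons)+12=s, e(vowel)+10=o.

bkowkso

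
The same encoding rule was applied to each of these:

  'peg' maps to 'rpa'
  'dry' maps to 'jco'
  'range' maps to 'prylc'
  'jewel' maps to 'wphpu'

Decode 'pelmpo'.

Two steps: reverse the string, then apply a Caesar shift of +11.
Decoding pelmpo: shift back: p−11=e, e−11=t, l−11=a, m−11=b, p−11=e, o−11=d → etabed; then reverse → debate.

debate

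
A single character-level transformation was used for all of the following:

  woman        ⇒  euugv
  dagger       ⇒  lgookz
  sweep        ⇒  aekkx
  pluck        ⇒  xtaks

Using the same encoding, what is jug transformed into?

Vowels shift forward by 6 and consonants shift forward by 8.
On jug: j(cons)+8=r, u(vowel)+6=a, g(cons)+8=o.

rao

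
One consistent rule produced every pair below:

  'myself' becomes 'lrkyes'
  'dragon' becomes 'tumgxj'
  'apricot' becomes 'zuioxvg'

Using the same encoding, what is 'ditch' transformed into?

Two steps: reverse the string, then apply a Caesar shift of +6.
Applying it to ditch: reverse → hctid; then shift: h+6=n, c+6=i, t+6=z, i+6=o, d+6=j.

nizoj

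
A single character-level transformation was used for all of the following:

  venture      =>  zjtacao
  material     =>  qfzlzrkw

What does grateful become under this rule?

In venture: v→z is +4, e→j is +5, n→t is +6, t→a is +7 — the shift increases by 1 each position. Each letter shifts forward by (position + 4), i.e. 4, 5, 6, … — the shift grows by one for each successive letter.
For grateful: g+4=k, r+5=w, a+6=g, t+7=a, e+8=m, f+9=o, u+10=e, l+11=w.

kwgamoew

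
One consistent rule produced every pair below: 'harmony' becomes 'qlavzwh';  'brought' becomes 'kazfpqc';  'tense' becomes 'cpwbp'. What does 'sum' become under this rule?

bfv

The shift depends on letter class: consonant h→q is +9, but vowel a→l is +11. The rule splits by letter class: vowels +11, consonants +9.
For sum: s(cons)+9=b, u(vowel)+11=f, m(cons)+9=v.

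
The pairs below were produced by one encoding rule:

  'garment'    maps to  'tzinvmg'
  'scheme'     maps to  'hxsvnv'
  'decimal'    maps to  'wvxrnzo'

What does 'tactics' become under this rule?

gzxgrxh

Each pair mirrors across the alphabet (g↔t, a↔z, r↔i): positions sum to 25. This is the alphabet-reversal cipher (Atbash): a becomes z, b becomes y, etc.
Applying it to tactics: t↔g, a↔z, c↔x, t↔g, i↔r, c↔x, s↔h.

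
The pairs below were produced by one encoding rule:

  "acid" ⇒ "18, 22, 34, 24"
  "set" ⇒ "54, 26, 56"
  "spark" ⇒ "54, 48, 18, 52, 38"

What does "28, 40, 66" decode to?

fly

a(#1)→18 and c(#3)→22: differences scale by 2, so n = 2·pos + 16. Each letter becomes 2×(its alphabet position, a=1..z=26) + 16.
Undoing it on 28, 40, 66: 28→(28−16)÷2=6=f, 40→(40−16)÷2=12=l, 66→(66−16)÷2=25=y.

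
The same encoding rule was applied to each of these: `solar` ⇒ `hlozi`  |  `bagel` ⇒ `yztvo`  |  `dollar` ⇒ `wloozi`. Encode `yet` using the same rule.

bvg

This is the alphabet-reversal cipher (Atbash): a becomes z, b becomes y, etc.
On yet: y↔b, e↔v, t↔g.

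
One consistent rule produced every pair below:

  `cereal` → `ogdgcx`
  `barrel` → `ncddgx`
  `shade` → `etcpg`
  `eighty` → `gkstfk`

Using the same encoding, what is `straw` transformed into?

efdci

Two shifts are in play — +2 for a/e/i/o/u, +12 for every other letter.
Applying it to straw: s(cons)+12=e, t(cons)+12=f, r(cons)+12=d, a(vowel)+2=c, w(cons)+12=i.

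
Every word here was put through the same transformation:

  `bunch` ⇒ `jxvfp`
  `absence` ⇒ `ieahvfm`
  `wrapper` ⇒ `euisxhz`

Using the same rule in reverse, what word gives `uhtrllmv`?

melodies

Shifts by position in bunch: pos 0: b→j (+8), pos 1: u→x (+3), pos 2: n→v (+8), pos 3: c→f (+3) — repeating every 2. It's a Vigenère-style cipher with numeric key [8,3]: position i shifts by key[i mod 2].
Undoing it on uhtrllmv: u−8=m, h−3=e, t−8=l, r−3=o, l−8=d, l−3=i, m−8=e, v−3=s.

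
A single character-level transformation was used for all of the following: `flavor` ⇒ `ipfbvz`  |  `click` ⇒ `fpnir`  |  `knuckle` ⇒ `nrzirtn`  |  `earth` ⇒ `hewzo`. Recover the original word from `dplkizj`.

In flavor: f→i is +3, l→p is +4, a→f is +5, v→b is +6 — the shift increases by 1 each position. Each letter shifts forward by (position + 3), i.e. 3, 4, 5, … — the shift grows by one for each successive letter.
Reversing it on dplkizj: d−3=a, p−4=l, l−5=g, k−6=e, i−7=b, z−8=r, j−9=a.

algebra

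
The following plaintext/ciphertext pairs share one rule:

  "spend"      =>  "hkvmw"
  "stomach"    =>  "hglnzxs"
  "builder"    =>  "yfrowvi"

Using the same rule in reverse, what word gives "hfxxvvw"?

succeed

Each pair mirrors across the alphabet (s↔h, p↔k, e↔v): positions sum to 25. Each letter is replaced by its mirror in the alphabet: a↔z, b↔y, c↔x, and so on (the Atbash cipher).
Reversing it on hfxxvvw: h↔s, f↔u, x↔c, x↔c, v↔e, v↔e, w↔d.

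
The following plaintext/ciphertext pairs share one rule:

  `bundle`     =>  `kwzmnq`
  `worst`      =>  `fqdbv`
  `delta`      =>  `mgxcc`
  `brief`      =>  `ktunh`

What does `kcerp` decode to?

basin

Shifts by position in bundle: pos 0: b→k (+9), pos 1: u→w (+2), pos 2: n→z (+12), pos 3: d→m (+9), pos 4: l→n (+2), pos 5: e→q (+12) — repeating every 3. It's a Vigenère-style cipher with numeric key [9,2,12]: position i shifts by key[i mod 3].
Reversing it on kcerp: k−9=b, c−2=a, e−12=s, r−9=i, p−2=n.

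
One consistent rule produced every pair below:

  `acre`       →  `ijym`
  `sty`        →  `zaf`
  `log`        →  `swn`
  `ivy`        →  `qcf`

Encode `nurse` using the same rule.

ucyzm

The shift depends on letter class: consonant c→j is +7, but vowel a→i is +8. The rule splits by letter class: vowels +8, consonants +7.
On nurse: n(cons)+7=u, u(vowel)+8=c, r(cons)+7=y, s(cons)+7=z, e(vowel)+8=m.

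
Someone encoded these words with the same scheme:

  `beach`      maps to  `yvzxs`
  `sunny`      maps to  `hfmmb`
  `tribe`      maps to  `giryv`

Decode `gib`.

try

Letters are reflected about the middle of the alphabet (position → 25−position): Atbash.
Reversing it on gib: g↔t, i↔r, b↔y.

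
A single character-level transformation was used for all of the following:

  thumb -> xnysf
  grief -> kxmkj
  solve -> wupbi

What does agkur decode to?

A repeating key of period 2 is used — shifts +4, +6 over and over.
Undoing it on agkur: a−4=w, g−6=a, k−4=g, u−6=o, r−4=n.

wagon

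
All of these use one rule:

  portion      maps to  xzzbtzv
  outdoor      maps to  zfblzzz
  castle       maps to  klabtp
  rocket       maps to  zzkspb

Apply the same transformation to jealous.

rpltzfa

The shift depends on letter class: consonant p→x is +8, but vowel o→z is +11. Two shifts are in play — +11 for a/e/i/o/u, +8 for every other letter.
Applying it to jealous: j(cons)+8=r, e(vowel)+11=p, a(vowel)+11=l, l(cons)+8=t, o(vowel)+11=z, u(vowel)+11=f, s(cons)+8=a.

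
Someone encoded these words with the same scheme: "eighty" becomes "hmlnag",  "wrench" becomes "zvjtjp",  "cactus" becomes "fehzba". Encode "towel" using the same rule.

wsbks

The shift increases by 1 at each position, starting from +3: 3, 4, 5, ….
For towel: t+3=w, o+4=s, w+5=b, e+6=k, l+7=s.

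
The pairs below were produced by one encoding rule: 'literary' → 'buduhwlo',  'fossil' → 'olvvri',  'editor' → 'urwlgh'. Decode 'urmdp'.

major

The output letters match the input read backwards, each shifted +3: literary reversed is yraretil. The word is reversed, then every letter is shifted forward by 3.
Reversing it on urmdp: shift back: u−3=r, r−3=o, m−3=j, d−3=a, p−3=m → rojam; then reverse → major.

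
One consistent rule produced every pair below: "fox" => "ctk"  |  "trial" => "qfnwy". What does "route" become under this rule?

The output letters match the input read backwards, each shifted +5: fox reversed is xof. Two steps: reverse the string, then apply a Caesar shift of +5.
On route: reverse → etuor; then shift: e+5=j, t+5=y, u+5=z, o+5=t, r+5=w.

jyztw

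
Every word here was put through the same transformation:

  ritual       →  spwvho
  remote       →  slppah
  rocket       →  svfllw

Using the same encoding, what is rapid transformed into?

Shifts by position in ritual: pos 0: r→s (+1), pos 1: i→p (+7), pos 2: t→w (+3), pos 3: u→v (+1), pos 4: a→h (+7), pos 5: l→o (+3) — repeating every 3. A repeating key of period 3 is used — shifts +1, +7, +3 over and over.
Applying it to rapid: r+1=s, a+7=h, p+3=s, i+1=j, d+7=k.

shsjk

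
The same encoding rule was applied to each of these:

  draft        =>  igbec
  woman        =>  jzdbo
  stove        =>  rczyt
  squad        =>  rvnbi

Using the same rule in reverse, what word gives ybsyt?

d(3)→i(8) and r(17)→g(6) fit y≡11x+1 (mod 26); the inverse of 11 mod 26 is 19. Each letter's alphabet position (a=0..z=25) is mapped through 11·x+1 mod 26 — an affine cipher.
Undoing it on ybsyt: y(24)→19·(24−1)≡21=v; b(1)→19·(1−1)≡0=a; s(18)→19·(18−1)≡11=l; y(24)→19·(24−1)≡21=v; t(19)→19·(19−1)≡4=e (all mod 26).

valve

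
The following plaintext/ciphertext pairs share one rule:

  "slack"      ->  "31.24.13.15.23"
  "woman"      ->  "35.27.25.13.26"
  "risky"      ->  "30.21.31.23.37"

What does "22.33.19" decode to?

jug

Letters become their 1-based position plus 12 (so a→13, b→14, …).
Reversing it on 22.33.19: 22→(22−12)÷1=10=j, 33→(33−12)÷1=21=u, 19→(19−12)÷1=7=g.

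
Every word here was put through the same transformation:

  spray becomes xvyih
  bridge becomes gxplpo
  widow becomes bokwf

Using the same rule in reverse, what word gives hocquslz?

Each letter shifts forward by (position + 5), i.e. 5, 6, 7, … — the shift grows by one for each successive letter.
Decoding hocquslz: h−5=c, o−6=i, c−7=v, q−8=i, u−9=l, s−10=i, l−11=a, z−12=n.

civilian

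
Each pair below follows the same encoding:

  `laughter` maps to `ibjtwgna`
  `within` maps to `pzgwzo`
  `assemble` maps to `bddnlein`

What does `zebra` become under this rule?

yneab

l(11)→i(8) and a(0)→b(1) fit y≡3x+1 (mod 26); the inverse of 3 mod 26 is 9. Each letter's alphabet position (a=0..z=25) is mapped through 3·x+1 mod 26 — an affine cipher.
Applying it to zebra: z(25)→3·25+1≡24=y; e(4)→3·4+1≡13=n; b(1)→3·1+1≡4=e; r(17)→3·17+1≡0=a; a(0)→3·0+1≡1=b (all mod 26).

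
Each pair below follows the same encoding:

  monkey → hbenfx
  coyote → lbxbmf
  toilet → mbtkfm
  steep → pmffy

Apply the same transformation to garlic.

m(12)→h(7) and o(14)→b(1) fit y≡23x+17 (mod 26); the inverse of 23 mod 26 is 17. Treating letters as 0–25, the rule is x ↦ 23x + 17 (mod 26).
On garlic: g(6)→23·6+17≡25=z; a(0)→23·0+17≡17=r; r(17)→23·17+17≡18=s; l(11)→23·11+17≡10=k; i(8)→23·8+17≡19=t; c(2)→23·2+17≡11=l (all mod 26).

zrsktl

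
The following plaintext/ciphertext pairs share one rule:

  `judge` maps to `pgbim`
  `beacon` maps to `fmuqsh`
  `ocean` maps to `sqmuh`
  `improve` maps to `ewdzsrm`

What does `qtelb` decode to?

child

j(9)→p(15) and u(20)→g(6) fit y≡11x+20 (mod 26); the inverse of 11 mod 26 is 19. This is an affine cipher: with a=0,…,z=25, each position x becomes (11x+20) mod 26.
Decoding qtelb: q(16)→19·(16−20)≡2=c; t(19)→19·(19−20)≡7=h; e(4)→19·(4−20)≡8=i; l(11)→19·(11−20)≡11=l; b(1)→19·(1−20)≡3=d (all mod 26).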